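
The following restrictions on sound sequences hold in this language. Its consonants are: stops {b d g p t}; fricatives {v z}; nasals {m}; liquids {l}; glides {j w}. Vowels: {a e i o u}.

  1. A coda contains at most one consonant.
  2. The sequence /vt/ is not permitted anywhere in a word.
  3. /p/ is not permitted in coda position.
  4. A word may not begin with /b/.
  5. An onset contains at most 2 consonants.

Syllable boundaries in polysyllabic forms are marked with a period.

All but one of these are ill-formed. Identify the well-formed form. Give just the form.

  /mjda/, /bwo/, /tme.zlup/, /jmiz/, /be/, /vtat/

/mjda/ — violates constraint 5: syllable 1 onset /mjd/ has 3 consonants (> 2) → ill-formed
/bwo/ — violates constraint 4: word begins with /b/ → ill-formed
/tme.zlup/ — violates constraint 3: syllable 2 coda contains /p/ → ill-formed
/jmiz/ — σ1 onset /jm/ (2C), coda /z/ ok → well-formed
/be/ — violates constraint 4: word begins with /b/ → ill-formed
/vtat/ — violates constraint 2: contains banned sequence /vt/ → ill-formed

/jmiz/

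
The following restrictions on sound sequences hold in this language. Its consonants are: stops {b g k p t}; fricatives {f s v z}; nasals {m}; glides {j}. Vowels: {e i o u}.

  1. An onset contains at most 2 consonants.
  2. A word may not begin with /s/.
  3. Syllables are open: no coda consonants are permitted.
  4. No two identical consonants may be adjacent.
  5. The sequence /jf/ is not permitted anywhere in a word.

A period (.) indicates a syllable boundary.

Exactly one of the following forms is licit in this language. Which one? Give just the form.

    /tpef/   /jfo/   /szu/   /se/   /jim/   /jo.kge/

/jo.kge/

/tpef/ — violates constraint 3: syllable 1 coda /f/ has 1 consonant (> 0) → illicit
/jfo/ — violates constraint 5: contains banned sequence /jf/ → illicit
/szu/ — violates constraint 2: word begins with /s/ → illicit
/se/ — violates constraint 2: word begins with /s/ → illicit
/jim/ — violates constraint 3: syllable 1 coda /m/ has 1 consonant (> 0) → illicit
/jo.kge/ — σ1 onset /j/, coda /∅/ ok; σ2 onset /kg/ (2C), coda /∅/ ok → licit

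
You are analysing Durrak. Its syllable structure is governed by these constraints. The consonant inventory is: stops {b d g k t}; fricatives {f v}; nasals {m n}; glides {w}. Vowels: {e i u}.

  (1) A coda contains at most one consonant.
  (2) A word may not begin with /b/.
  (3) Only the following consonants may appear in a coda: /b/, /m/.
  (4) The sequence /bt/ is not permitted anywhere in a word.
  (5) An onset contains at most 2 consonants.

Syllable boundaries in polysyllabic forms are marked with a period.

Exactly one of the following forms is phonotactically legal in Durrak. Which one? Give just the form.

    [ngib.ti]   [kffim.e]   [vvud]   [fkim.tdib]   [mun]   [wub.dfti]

[fkim.tdib]

[ngib.ti] — violates constraint 4: contains banned sequence /bt/ → phonotactically illegal
[kffim.e] — violates constraint 5: syllable 1 onset /kff/ has 3 consonants (> 2) → phonotactically illegal
[vvud] — violates constraint 3: syllable 1 coda contains /d/, which is not a licensed coda consonant → phonotactically illegal
[fkim.tdib] — σ1 onset /fk/ (2C), coda /m/ ok; σ2 onset /td/ (2C), coda /b/ ok → phonotactically legal
[mun] — violates constraint 3: syllable 1 coda contains /n/, which is not a licensed coda consonant → phonotactically illegal
[wub.dfti] — violates constraint 5: syllable 2 onset /dft/ has 3 consonants (> 2) → phonotactically illegal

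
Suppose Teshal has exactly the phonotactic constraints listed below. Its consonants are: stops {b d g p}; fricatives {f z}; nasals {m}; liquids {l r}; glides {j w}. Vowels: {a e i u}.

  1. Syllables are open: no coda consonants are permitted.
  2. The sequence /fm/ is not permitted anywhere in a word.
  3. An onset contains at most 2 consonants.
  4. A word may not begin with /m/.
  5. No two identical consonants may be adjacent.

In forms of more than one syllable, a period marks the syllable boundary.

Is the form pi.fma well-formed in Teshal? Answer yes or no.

pi.fma — violates constraint 2: contains banned sequence /fm/ → ill-formed

no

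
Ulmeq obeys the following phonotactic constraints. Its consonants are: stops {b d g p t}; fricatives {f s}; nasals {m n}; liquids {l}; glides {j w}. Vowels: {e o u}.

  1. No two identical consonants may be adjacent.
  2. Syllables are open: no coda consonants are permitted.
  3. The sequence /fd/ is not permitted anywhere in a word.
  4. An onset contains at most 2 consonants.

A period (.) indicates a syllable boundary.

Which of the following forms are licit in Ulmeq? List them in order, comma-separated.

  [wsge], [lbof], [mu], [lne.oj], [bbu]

[mu]

[wsge] — violates constraint 4: syllable 1 onset /wsg/ has 3 consonants (> 2) → illicit
[lbof] — violates constraint 2: syllable 1 coda /f/ has 1 consonant (> 0) → illicit
[mu] — σ1 onset /m/, coda /∅/ ok → licit
[lne.oj] — violates constraint 2: syllable 2 coda /j/ has 1 consonant (> 0) → illicit
[bbu] — violates constraint 1: adjacent identical consonants /bb/ → illicit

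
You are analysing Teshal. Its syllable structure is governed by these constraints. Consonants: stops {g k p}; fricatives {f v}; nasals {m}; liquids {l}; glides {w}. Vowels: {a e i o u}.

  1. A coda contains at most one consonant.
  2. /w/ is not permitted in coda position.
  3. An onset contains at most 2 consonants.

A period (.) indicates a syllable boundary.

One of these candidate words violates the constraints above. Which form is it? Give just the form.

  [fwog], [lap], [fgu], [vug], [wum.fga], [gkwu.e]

[fwog] — σ1 onset /fw/ (2C), coda /g/ ok → well-formed
[lap] — σ1 onset /l/, coda /p/ ok → well-formed
[fgu] — σ1 onset /fg/ (2C), coda /∅/ ok → well-formed
[vug] — σ1 onset /v/, coda /g/ ok → well-formed
[wum.fga] — σ1 onset /w/, coda /m/ ok; σ2 onset /fg/ (2C), coda /∅/ ok → well-formed
[gkwu.e] — violates constraint 3: syllable 1 onset /gkw/ has 3 consonants (> 2) → ill-formed

[gkwu.e]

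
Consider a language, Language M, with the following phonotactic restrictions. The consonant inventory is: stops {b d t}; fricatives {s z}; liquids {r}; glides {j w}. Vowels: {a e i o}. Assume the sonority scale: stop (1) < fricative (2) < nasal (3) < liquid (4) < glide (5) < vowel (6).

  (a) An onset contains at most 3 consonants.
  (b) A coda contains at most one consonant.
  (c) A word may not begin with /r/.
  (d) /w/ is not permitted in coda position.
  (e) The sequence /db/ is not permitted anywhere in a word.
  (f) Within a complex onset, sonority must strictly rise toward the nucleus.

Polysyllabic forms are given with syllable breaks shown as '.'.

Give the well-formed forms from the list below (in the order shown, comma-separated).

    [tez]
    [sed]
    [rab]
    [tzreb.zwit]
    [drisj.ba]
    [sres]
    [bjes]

[tez] — σ1 onset /t/, coda /z/ ok → well-formed
[sed] — σ1 onset /s/, coda /d/ ok → well-formed
[rab] — violates constraint (c): word begins with /r/ → ill-formed
[tzreb.zwit] — σ1 onset /tzr/ (1→2→4 rises), coda /b/ ok; σ2 onset /zw/ (2→5 rises), coda /t/ ok → well-formed
[drisj.ba] — violates constraint (b): syllable 1 coda /sj/ has 2 consonants (> 1) → ill-formed
[sres] — σ1 onset /sr/ (2→4 rises), coda /s/ ok → well-formed
[bjes] — σ1 onset /bj/ (1→5 rises), coda /s/ ok → well-formed

[tez], [sed], [tzreb.zwit], [sres], [bjes]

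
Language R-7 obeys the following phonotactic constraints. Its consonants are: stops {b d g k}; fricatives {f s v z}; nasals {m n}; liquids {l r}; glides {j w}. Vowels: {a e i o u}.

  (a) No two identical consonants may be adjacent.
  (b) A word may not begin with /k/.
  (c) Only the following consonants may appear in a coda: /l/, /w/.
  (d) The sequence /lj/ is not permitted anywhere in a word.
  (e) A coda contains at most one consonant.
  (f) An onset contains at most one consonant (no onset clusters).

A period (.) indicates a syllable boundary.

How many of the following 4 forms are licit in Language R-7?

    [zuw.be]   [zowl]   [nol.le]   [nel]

2

[zuw.be] — σ1 onset /z/, coda /w/ ok; σ2 onset /b/, coda /∅/ ok → licit
[zowl] — violates constraint (e): syllable 1 coda /wl/ has 2 consonants (> 1) → illicit
[nol.le] — violates constraint (a): adjacent identical consonants /ll/ → illicit
[nel] — σ1 onset /n/, coda /l/ ok → licit
Licit: [zuw.be], [nel] → 2.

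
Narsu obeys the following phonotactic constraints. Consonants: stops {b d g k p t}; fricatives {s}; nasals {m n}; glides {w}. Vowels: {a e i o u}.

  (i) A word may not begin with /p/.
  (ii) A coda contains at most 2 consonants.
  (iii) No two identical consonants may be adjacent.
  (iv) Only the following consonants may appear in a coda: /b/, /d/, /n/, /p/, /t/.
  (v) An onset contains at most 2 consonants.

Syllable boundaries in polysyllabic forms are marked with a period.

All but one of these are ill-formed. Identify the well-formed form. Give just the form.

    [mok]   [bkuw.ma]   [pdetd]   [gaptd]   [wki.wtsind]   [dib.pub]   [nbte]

[mok] — violates constraint (iv): syllable 1 coda contains /k/, which is not a licensed coda consonant → ill-formed
[bkuw.ma] — violates constraint (iv): syllable 1 coda contains /w/, which is not a licensed coda consonant → ill-formed
[pdetd] — violates constraint (i): word begins with /p/ → ill-formed
[gaptd] — violates constraint (ii): syllable 1 coda /ptd/ has 3 consonants (> 2) → ill-formed
[wki.wtsind] — violates constraint (v): syllable 2 onset /wts/ has 3 consonants (> 2) → ill-formed
[dib.pub] — σ1 onset /d/, coda /b/ ok; σ2 onset /p/, coda /b/ ok → well-formed
[nbte] — violates constraint (v): syllable 1 onset /nbt/ has 3 consonants (> 2) → ill-formed

[dib.pub]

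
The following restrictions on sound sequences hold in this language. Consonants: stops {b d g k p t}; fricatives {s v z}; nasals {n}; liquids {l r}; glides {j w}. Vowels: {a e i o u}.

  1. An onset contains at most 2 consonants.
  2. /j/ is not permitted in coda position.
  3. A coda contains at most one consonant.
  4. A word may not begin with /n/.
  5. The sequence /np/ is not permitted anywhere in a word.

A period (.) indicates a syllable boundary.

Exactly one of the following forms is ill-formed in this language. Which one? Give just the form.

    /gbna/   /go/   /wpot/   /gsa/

/gbna/

/gbna/ — violates constraint 1: syllable 1 onset /gbn/ has 3 consonants (> 2) → ill-formed
/go/ — σ1 onset /g/, coda /∅/ ok → well-formed
/wpot/ — σ1 onset /wp/ (2C), coda /t/ ok → well-formed
/gsa/ — σ1 onset /gs/ (2C), coda /∅/ ok → well-formed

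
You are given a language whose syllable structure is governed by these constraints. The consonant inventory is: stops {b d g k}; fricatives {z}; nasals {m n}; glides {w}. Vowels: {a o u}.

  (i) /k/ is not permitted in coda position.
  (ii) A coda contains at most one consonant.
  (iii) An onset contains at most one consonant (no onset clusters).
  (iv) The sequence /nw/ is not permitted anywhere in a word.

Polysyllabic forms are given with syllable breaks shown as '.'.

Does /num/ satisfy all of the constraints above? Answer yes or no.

yes

/num/ — σ1 onset /n/, coda /m/ ok → permitted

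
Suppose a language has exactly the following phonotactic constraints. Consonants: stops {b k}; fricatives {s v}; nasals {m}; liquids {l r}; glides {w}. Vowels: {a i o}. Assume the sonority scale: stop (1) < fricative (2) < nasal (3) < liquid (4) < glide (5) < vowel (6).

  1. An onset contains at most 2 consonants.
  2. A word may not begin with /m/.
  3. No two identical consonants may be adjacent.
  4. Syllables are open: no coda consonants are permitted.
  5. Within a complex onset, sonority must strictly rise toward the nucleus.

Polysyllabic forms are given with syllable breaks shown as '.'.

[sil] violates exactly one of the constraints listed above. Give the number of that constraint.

[sil]: syllable 1 coda /l/ has 1 consonant (> 0).
This is a violation of constraint 4: "Syllables are open: no coda consonants are permitted."
The remaining constraints (1, 2, 3, 5) are satisfied.

4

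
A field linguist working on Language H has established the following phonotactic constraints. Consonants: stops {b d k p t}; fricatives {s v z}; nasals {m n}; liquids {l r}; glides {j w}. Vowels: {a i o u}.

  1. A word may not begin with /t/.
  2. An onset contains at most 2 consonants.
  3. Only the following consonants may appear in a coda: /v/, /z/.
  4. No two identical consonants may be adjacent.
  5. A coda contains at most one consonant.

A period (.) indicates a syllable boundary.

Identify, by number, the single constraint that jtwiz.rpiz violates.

2

jtwiz.rpiz: syllable 1 onset /jtw/ has 3 consonants (> 2).
This is a violation of constraint 2: "An onset contains at most 2 consonants."
The remaining constraints (1, 3, 4, 5) are satisfied.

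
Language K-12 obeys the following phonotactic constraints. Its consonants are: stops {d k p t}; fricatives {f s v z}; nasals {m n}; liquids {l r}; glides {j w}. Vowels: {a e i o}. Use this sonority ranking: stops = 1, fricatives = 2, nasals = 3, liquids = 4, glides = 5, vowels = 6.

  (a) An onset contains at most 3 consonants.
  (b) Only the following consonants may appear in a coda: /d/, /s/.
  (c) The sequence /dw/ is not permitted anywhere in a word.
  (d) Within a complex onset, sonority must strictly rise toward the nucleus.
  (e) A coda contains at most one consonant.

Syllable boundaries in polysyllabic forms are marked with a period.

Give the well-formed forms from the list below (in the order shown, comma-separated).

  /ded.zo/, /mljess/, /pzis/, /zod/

/ded.zo/ — σ1 onset /d/, coda /d/ ok; σ2 onset /z/, coda /∅/ ok → well-formed
/mljess/ — violates constraint (e): syllable 1 coda /ss/ has 2 consonants (> 1) → ill-formed
/pzis/ — σ1 onset /pz/ (1→2 rises), coda /s/ ok → well-formed
/zod/ — σ1 onset /z/, coda /d/ ok → well-formed

/ded.zo/, /pzis/, /zod/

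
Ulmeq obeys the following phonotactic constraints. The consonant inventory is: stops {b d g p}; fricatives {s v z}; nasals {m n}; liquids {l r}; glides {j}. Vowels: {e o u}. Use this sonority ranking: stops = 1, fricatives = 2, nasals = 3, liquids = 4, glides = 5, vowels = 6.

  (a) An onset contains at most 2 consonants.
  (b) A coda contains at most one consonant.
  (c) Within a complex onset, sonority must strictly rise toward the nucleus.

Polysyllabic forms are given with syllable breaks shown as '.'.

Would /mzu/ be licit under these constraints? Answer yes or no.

/mzu/ — violates constraint (c): syllable 1 onset /mz/: /m/ (nasal, 3) → /z/ (fricative, 2) does not rise → illicit

no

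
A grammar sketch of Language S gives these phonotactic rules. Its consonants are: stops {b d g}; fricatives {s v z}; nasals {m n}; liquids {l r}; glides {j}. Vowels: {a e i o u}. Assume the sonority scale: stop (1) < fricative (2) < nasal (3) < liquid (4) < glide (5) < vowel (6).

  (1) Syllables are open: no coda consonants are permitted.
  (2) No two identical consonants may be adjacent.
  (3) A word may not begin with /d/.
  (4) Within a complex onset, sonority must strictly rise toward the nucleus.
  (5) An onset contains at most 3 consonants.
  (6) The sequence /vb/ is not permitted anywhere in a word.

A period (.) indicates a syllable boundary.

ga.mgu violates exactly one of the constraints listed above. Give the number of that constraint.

4

ga.mgu: syllable 2 onset /mg/: /m/ (nasal, 3) → /g/ (stop, 1) does not rise.
This is a violation of constraint 4: "Within a complex onset, sonority must strictly rise toward the nucleus."
The remaining constraints (1, 2, 3, 5, 6) are satisfied.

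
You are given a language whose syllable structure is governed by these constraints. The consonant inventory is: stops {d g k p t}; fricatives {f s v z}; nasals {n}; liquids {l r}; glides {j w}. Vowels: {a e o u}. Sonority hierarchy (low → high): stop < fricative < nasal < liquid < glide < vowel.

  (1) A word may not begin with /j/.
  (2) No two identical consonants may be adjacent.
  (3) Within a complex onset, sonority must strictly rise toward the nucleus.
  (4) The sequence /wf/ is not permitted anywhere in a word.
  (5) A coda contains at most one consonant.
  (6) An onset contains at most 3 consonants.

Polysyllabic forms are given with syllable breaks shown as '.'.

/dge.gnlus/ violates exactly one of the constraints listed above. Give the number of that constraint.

/dge.gnlus/: syllable 1 onset /dg/: /d/ (stop, 1) → /g/ (stop, 1) does not rise.
This is a violation of constraint 3: "Within a complex onset, sonority must strictly rise toward the nucleus."
The remaining constraints (1, 2, 4, 5, 6) are satisfied.

3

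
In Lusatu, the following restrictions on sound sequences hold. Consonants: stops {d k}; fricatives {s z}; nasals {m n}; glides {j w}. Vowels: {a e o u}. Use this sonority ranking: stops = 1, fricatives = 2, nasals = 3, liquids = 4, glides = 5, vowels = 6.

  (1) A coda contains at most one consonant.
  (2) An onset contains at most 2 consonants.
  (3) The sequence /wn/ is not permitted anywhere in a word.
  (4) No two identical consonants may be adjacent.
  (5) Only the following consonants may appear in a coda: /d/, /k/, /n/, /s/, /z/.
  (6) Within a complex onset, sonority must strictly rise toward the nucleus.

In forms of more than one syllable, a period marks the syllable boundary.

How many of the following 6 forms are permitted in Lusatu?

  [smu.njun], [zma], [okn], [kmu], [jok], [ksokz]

[smu.njun] — σ1 onset /sm/ (2→3 rises), coda /∅/ ok; σ2 onset /nj/ (3→5 rises), coda /n/ ok → permitted
[zma] — σ1 onset /zm/ (2→3 rises), coda /∅/ ok → permitted
[okn] — violates constraint 1: syllable 1 coda /kn/ has 2 consonants (> 1) → not permitted
[kmu] — σ1 onset /km/ (1→3 rises), coda /∅/ ok → permitted
[jok] — σ1 onset /j/, coda /k/ ok → permitted
[ksokz] — violates constraint 1: syllable 1 coda /kz/ has 2 consonants (> 1) → not permitted
Permitted: [smu.njun], [zma], [kmu], [jok] → 4.

4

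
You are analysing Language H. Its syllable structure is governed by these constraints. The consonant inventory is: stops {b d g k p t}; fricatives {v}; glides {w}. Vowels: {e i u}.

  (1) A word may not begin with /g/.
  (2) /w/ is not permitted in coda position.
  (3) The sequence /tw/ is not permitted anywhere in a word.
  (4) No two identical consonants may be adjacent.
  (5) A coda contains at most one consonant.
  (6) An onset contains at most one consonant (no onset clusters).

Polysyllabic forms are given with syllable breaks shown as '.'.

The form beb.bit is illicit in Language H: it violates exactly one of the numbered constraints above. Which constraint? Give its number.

4

beb.bit: adjacent identical consonants /bb/.
This is a violation of constraint 4: "No two identical consonants may be adjacent."
The remaining constraints (1, 2, 3, 5, 6) are satisfied.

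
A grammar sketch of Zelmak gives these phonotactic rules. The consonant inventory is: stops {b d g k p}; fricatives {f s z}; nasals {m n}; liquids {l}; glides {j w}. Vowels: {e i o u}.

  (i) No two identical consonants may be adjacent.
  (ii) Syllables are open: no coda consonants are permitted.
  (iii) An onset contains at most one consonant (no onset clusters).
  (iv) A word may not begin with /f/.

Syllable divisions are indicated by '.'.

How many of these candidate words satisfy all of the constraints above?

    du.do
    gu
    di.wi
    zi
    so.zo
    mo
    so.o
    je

8

du.do — σ1 onset /d/, coda /∅/ ok; σ2 onset /d/, coda /∅/ ok → phonotactically legal
gu — σ1 onset /g/, coda /∅/ ok → phonotactically legal
di.wi — σ1 onset /d/, coda /∅/ ok; σ2 onset /w/, coda /∅/ ok → phonotactically legal
zi — σ1 onset /z/, coda /∅/ ok → phonotactically legal
so.zo — σ1 onset /s/, coda /∅/ ok; σ2 onset /z/, coda /∅/ ok → phonotactically legal
mo — σ1 onset /m/, coda /∅/ ok → phonotactically legal
so.o — σ1 onset /s/, coda /∅/ ok; σ2 onset /∅/, coda /∅/ ok → phonotactically legal
je — σ1 onset /j/, coda /∅/ ok → phonotactically legal
Phonotactically legal: du.do, gu, di.wi, zi, so.zo, mo, so.o, je → 8.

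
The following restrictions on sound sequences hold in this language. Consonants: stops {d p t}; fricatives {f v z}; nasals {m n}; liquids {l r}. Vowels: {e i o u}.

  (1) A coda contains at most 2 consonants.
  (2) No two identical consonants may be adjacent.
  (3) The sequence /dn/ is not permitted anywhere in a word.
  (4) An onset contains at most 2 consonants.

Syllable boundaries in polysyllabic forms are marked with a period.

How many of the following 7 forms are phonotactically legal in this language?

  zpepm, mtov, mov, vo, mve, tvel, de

zpepm — σ1 onset /zp/ (2C), coda /pm/ (2C) ok → phonotactically legal
mtov — σ1 onset /mt/ (2C), coda /v/ ok → phonotactically legal
mov — σ1 onset /m/, coda /v/ ok → phonotactically legal
vo — σ1 onset /v/, coda /∅/ ok → phonotactically legal
mve — σ1 onset /mv/ (2C), coda /∅/ ok → phonotactically legal
tvel — σ1 onset /tv/ (2C), coda /l/ ok → phonotactically legal
de — σ1 onset /d/, coda /∅/ ok → phonotactically legal
Phonotactically legal: zpepm, mtov, mov, vo, mve, tvel, de → 7.

7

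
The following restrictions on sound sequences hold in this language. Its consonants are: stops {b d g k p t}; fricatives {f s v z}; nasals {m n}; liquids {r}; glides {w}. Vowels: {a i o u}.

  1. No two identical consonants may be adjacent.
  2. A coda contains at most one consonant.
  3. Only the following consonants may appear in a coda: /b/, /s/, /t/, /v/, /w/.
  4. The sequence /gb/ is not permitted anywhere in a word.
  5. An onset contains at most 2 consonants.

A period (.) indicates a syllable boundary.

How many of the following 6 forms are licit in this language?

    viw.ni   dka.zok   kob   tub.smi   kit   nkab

viw.ni — σ1 onset /v/, coda /w/ ok; σ2 onset /n/, coda /∅/ ok → licit
dka.zok — violates constraint 3: syllable 2 coda contains /k/, which is not a licensed coda consonant → illicit
kob — σ1 onset /k/, coda /b/ ok → licit
tub.smi — σ1 onset /t/, coda /b/ ok; σ2 onset /sm/ (2C), coda /∅/ ok → licit
kit — σ1 onset /k/, coda /t/ ok → licit
nkab — σ1 onset /nk/ (2C), coda /b/ ok → licit
Licit: viw.ni, kob, tub.smi, kit, nkab → 5.

5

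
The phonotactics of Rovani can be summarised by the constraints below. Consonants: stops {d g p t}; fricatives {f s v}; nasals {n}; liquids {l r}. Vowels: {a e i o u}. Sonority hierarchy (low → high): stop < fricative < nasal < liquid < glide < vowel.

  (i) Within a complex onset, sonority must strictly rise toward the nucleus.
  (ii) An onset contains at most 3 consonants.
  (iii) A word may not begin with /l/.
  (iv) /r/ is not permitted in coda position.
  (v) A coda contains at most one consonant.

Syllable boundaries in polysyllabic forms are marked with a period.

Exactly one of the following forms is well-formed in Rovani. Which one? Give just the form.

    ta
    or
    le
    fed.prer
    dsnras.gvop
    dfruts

ta

ta — σ1 onset /t/, coda /∅/ ok → well-formed
or — violates constraint (iv): syllable 1 coda contains /r/ → ill-formed
le — violates constraint (iii): word begins with /l/ → ill-formed
fed.prer — violates constraint (iv): syllable 2 coda contains /r/ → ill-formed
dsnras.gvop — violates constraint (ii): syllable 1 onset /dsnr/ has 4 consonants (> 3) → ill-formed
dfruts — violates constraint (v): syllable 1 coda /ts/ has 2 consonants (> 1) → ill-formed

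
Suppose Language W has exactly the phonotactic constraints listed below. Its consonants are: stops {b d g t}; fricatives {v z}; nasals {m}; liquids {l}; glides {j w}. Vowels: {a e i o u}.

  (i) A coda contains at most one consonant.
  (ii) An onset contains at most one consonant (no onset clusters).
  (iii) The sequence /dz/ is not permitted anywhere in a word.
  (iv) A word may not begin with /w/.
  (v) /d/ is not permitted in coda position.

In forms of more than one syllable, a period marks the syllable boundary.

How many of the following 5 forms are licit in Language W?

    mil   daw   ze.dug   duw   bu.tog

mil — σ1 onset /m/, coda /l/ ok → licit
daw — σ1 onset /d/, coda /w/ ok → licit
ze.dug — σ1 onset /z/, coda /∅/ ok; σ2 onset /d/, coda /g/ ok → licit
duw — σ1 onset /d/, coda /w/ ok → licit
bu.tog — σ1 onset /b/, coda /∅/ ok; σ2 onset /t/, coda /g/ ok → licit
Licit: mil, daw, ze.dug, duw, bu.tog → 5.

5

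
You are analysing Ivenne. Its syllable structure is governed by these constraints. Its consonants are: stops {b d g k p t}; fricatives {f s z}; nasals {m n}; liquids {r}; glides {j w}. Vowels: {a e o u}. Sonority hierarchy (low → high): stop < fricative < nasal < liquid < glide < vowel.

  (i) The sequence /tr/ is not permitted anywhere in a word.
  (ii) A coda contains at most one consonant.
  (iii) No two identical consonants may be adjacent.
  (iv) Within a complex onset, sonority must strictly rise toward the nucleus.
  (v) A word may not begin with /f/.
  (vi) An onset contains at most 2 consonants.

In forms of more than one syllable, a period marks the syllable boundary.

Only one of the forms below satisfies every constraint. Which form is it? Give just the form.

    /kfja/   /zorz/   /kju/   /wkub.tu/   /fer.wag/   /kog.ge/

/kfja/ — violates constraint (vi): syllable 1 onset /kfj/ has 3 consonants (> 2) → phonotactically illegal
/zorz/ — violates constraint (ii): syllable 1 coda /rz/ has 2 consonants (> 1) → phonotactically illegal
/kju/ — σ1 onset /kj/ (1→5 rises), coda /∅/ ok → phonotactically legal
/wkub.tu/ — violates constraint (iv): syllable 1 onset /wk/: /w/ (glide, 5) → /k/ (stop, 1) does not rise → phonotactically illegal
/fer.wag/ — violates constraint (v): word begins with /f/ → phonotactically illegal
/kog.ge/ — violates constraint (iii): adjacent identical consonants /gg/ → phonotactically illegal

/kju/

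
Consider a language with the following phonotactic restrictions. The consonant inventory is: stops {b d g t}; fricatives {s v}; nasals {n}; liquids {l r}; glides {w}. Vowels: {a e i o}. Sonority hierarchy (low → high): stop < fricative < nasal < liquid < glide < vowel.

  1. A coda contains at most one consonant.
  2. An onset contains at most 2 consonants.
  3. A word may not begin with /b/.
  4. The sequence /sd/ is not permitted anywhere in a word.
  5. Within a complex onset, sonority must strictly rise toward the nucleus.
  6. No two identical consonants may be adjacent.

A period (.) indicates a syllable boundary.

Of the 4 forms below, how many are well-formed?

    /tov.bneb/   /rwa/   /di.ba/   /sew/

4

/tov.bneb/ — σ1 onset /t/, coda /v/ ok; σ2 onset /bn/ (1→3 rises), coda /b/ ok → well-formed
/rwa/ — σ1 onset /rw/ (4→5 rises), coda /∅/ ok → well-formed
/di.ba/ — σ1 onset /d/, coda /∅/ ok; σ2 onset /b/, coda /∅/ ok → well-formed
/sew/ — σ1 onset /s/, coda /w/ ok → well-formed
Well-formed: /tov.bneb/, /rwa/, /di.ba/, /sew/ → 4.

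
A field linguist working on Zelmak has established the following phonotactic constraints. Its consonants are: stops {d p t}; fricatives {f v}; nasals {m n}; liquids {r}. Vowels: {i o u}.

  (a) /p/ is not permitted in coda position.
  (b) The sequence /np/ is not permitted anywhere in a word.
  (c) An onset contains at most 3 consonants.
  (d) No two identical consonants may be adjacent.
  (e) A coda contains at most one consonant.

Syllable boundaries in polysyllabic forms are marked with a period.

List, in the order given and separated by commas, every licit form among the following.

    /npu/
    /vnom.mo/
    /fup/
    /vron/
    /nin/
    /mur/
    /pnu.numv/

/npu/ — violates constraint (b): contains banned sequence /np/ → illicit
/vnom.mo/ — violates constraint (d): adjacent identical consonants /mm/ → illicit
/fup/ — violates constraint (a): syllable 1 coda contains /p/ → illicit
/vron/ — σ1 onset /vr/ (2C), coda /n/ ok → licit
/nin/ — σ1 onset /n/, coda /n/ ok → licit
/mur/ — σ1 onset /m/, coda /r/ ok → licit
/pnu.numv/ — violates constraint (e): syllable 2 coda /mv/ has 2 consonants (> 1) → illicit

/vron/, /nin/, /mur/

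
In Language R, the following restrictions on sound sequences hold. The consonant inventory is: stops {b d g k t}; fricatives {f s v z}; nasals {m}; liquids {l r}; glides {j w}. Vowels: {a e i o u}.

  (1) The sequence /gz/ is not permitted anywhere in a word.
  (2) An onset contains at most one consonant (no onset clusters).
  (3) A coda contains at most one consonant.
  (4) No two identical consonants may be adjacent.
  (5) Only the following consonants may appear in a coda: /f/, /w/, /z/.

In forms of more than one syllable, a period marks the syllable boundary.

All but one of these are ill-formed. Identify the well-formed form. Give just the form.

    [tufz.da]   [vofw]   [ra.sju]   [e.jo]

[e.jo]

[tufz.da] — violates constraint 3: syllable 1 coda /fz/ has 2 consonants (> 1) → ill-formed
[vofw] — violates constraint 3: syllable 1 coda /fw/ has 2 consonants (> 1) → ill-formed
[ra.sju] — violates constraint 2: syllable 2 onset /sj/ has 2 consonants (> 1) → ill-formed
[e.jo] — σ1 onset /∅/, coda /∅/ ok; σ2 onset /j/, coda /∅/ ok → well-formed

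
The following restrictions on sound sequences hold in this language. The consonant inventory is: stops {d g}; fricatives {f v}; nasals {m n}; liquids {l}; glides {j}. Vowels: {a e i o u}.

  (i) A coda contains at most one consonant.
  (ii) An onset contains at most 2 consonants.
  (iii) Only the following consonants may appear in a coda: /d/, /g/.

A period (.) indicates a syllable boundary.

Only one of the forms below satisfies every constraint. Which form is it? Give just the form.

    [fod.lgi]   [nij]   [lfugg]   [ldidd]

[fod.lgi]

[fod.lgi] — σ1 onset /f/, coda /d/ ok; σ2 onset /lg/ (2C), coda /∅/ ok → phonotactically legal
[nij] — violates constraint (iii): syllable 1 coda contains /j/, which is not a licensed coda consonant → phonotactically illegal
[lfugg] — violates constraint (i): syllable 1 coda /gg/ has 2 consonants (> 1) → phonotactically illegal
[ldidd] — violates constraint (i): syllable 1 coda /dd/ has 2 consonants (> 1) → phonotactically illegal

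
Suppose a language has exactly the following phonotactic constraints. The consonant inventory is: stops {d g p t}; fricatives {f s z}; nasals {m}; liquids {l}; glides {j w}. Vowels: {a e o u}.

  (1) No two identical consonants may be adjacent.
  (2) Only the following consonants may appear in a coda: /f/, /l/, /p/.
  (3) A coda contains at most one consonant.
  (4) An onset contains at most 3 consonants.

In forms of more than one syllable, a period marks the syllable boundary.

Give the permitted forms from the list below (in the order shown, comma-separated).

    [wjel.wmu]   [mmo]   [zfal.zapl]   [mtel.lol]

[wjel.wmu] — σ1 onset /wj/ (2C), coda /l/ ok; σ2 onset /wm/ (2C), coda /∅/ ok → permitted
[mmo] — violates constraint 1: adjacent identical consonants /mm/ → not permitted
[zfal.zapl] — violates constraint 3: syllable 2 coda /pl/ has 2 consonants (> 1) → not permitted
[mtel.lol] — violates constraint 1: adjacent identical consonants /ll/ → not permitted

[wjel.wmu]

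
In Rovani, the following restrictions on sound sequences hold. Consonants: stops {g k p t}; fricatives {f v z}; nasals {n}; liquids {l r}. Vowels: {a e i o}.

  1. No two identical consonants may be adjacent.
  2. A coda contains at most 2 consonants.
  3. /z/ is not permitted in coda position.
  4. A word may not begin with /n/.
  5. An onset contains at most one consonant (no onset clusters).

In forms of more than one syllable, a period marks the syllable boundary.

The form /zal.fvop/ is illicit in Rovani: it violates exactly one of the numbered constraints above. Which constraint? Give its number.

/zal.fvop/: syllable 2 onset /fv/ has 2 consonants (> 1).
This is a violation of constraint 5: "An onset contains at most one consonant (no onset clusters)."
The remaining constraints (1, 2, 3, 4) are satisfied.

5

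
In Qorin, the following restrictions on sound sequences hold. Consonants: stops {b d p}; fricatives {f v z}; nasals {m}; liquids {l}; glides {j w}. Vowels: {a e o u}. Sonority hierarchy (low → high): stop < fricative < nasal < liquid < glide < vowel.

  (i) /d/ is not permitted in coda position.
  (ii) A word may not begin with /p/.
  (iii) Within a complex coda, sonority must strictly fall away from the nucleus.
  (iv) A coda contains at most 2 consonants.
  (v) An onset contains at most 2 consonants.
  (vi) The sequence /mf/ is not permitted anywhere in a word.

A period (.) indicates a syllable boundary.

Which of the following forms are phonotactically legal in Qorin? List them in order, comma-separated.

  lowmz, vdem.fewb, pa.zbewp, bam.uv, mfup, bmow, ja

lowmz — violates constraint (iv): syllable 1 coda /wmz/ has 3 consonants (> 2) → phonotactically illegal
vdem.fewb — violates constraint (vi): contains banned sequence /mf/ → phonotactically illegal
pa.zbewp — violates constraint (ii): word begins with /p/ → phonotactically illegal
bam.uv — σ1 onset /b/, coda /m/ ok; σ2 onset /∅/, coda /v/ ok → phonotactically legal
mfup — violates constraint (vi): contains banned sequence /mf/ → phonotactically illegal
bmow — σ1 onset /bm/ (2C), coda /w/ ok → phonotactically legal
ja — σ1 onset /j/, coda /∅/ ok → phonotactically legal

bam.uv, bmow, ja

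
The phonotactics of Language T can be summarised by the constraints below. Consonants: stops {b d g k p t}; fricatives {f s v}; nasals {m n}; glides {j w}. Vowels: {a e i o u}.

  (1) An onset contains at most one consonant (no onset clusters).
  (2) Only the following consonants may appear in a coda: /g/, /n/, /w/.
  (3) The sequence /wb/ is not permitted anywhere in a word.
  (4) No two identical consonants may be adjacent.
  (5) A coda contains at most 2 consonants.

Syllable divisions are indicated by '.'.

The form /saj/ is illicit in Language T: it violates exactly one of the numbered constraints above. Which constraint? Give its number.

/saj/: syllable 1 coda contains /j/, which is not a licensed coda consonant.
This is a violation of constraint 2: "Only the following consonants may appear in a coda: /g/, /n/, /w/."
The remaining constraints (1, 3, 4, 5) are satisfied.

2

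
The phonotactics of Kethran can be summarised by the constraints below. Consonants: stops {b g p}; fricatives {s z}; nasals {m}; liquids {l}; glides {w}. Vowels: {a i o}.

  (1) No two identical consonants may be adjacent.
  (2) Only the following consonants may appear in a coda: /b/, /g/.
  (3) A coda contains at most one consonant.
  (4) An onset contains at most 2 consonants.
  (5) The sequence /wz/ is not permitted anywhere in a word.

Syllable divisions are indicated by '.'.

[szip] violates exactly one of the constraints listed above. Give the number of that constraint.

[szip]: syllable 1 coda contains /p/, which is not a licensed coda consonant.
This is a violation of constraint 2: "Only the following consonants may appear in a coda: /b/, /g/."
The remaining constraints (1, 3, 4, 5) are satisfied.

2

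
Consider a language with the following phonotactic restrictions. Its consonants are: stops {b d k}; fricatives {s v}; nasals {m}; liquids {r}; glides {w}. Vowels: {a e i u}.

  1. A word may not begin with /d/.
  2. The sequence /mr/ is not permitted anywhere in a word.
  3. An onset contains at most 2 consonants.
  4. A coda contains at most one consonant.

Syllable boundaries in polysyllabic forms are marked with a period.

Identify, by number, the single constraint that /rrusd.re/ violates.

4

/rrusd.re/: syllable 1 coda /sd/ has 2 consonants (> 1).
This is a violation of constraint 4: "A coda contains at most one consonant."
The remaining constraints (1, 2, 3) are satisfied.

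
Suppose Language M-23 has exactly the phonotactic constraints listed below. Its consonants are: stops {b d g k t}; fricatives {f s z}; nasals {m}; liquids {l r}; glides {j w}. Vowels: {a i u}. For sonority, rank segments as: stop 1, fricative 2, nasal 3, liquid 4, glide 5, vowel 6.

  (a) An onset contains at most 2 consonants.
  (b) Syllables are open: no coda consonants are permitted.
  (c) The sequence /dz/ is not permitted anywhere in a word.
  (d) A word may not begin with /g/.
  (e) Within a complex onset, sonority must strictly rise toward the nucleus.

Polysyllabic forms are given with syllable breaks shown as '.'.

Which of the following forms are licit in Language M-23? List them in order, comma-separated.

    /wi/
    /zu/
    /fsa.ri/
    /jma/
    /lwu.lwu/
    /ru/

/wi/, /zu/, /lwu.lwu/, /ru/

/wi/ — σ1 onset /w/, coda /∅/ ok → licit
/zu/ — σ1 onset /z/, coda /∅/ ok → licit
/fsa.ri/ — violates constraint (e): syllable 1 onset /fs/: /f/ (fricative, 2) → /s/ (fricative, 2) does not rise → illicit
/jma/ — violates constraint (e): syllable 1 onset /jm/: /j/ (glide, 5) → /m/ (nasal, 3) does not rise → illicit
/lwu.lwu/ — σ1 onset /lw/ (4→5 rises), coda /∅/ ok; σ2 onset /lw/ (4→5 rises), coda /∅/ ok → licit
/ru/ — σ1 onset /r/, coda /∅/ ok → licit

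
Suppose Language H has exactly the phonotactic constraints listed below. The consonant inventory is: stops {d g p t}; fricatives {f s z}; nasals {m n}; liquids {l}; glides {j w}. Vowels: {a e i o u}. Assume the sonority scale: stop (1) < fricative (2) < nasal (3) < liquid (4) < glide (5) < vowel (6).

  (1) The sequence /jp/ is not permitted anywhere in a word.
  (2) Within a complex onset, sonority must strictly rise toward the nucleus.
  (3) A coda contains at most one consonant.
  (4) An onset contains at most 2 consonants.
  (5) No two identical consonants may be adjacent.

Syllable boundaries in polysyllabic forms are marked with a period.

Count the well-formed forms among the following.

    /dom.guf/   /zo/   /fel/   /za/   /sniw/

5

/dom.guf/ — σ1 onset /d/, coda /m/ ok; σ2 onset /g/, coda /f/ ok → well-formed
/zo/ — σ1 onset /z/, coda /∅/ ok → well-formed
/fel/ — σ1 onset /f/, coda /l/ ok → well-formed
/za/ — σ1 onset /z/, coda /∅/ ok → well-formed
/sniw/ — σ1 onset /sn/ (2→3 rises), coda /w/ ok → well-formed
Well-formed: /dom.guf/, /zo/, /fel/, /za/, /sniw/ → 5.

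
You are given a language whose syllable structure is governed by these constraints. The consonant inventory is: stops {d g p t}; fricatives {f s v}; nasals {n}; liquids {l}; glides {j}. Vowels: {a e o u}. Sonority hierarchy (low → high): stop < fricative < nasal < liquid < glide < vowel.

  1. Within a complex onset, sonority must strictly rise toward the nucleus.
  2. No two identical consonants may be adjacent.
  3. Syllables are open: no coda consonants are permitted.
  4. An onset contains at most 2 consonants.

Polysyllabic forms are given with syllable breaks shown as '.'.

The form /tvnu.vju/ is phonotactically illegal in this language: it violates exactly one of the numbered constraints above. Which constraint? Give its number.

/tvnu.vju/: syllable 1 onset /tvn/ has 3 consonants (> 2).
This is a violation of constraint 4: "An onset contains at most 2 consonants."
The remaining constraints (1, 2, 3) are satisfied.

4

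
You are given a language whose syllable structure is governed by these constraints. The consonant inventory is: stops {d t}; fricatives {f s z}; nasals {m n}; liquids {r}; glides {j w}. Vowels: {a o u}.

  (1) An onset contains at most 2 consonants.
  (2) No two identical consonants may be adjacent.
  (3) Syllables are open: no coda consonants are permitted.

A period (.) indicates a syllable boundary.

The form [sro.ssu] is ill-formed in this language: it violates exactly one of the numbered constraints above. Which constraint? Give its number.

2

[sro.ssu]: adjacent identical consonants /ss/.
This is a violation of constraint 2: "No two identical consonants may be adjacent."
The remaining constraints (1, 3) are satisfied.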